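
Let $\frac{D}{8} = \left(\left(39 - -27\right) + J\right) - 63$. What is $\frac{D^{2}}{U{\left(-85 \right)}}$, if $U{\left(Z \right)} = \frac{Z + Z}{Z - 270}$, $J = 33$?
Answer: $\frac{2944512}{17} \approx 1.7321 \cdot 10^{5}$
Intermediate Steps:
$D = 288$ ($D = 8 \left(\left(\left(39 - -27\right) + 33\right) - 63\right) = 8 \left(\left(\left(39 + 27\right) + 33\right) - 63\right) = 8 \left(\left(66 + 33\right) - 63\right) = 8 \left(99 - 63\right) = 8 \cdot 36 = 288$)
$U{\left(Z \right)} = \frac{2 Z}{-270 + Z}$
$\frac{D^{2}}{U{\left(-85 \right)}} = \frac{288^{2}}{2 \left(-85\right) \frac{1}{-270 - 85}} = \frac{82944}{2 \left(-85\right) \frac{1}{-355}} = \frac{82944}{2 \left(-85\right) \left(- \frac{1}{355}\right)} = \frac{82944}{\frac{34}{71}} = 82944 \cdot \frac{71}{34} = \frac{2944512}{17}$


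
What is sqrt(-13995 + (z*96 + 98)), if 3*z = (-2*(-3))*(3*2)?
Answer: I*sqrt(12745) ≈ 112.89*I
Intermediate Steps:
z = 12 (z = ((-2*(-3))*(3*2))/3 = (6*6)/3 = (1/3)*36 = 12)
sqrt(-13995 + (z*96 + 98)) = sqrt(-13995 + (12*96 + 98)) = sqrt(-13995 + (1152 + 98)) = sqrt(-13995 + 1250) = sqrt(-12745) = I*sqrt(12745)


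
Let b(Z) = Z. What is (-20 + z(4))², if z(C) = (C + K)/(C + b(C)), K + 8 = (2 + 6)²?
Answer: 625/4 ≈ 156.25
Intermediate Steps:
K = 56 (K = -8 + (2 + 6)² = -8 + 8² = -8 + 64 = 56)
z(C) = (56 + C)/(2*C) (z(C) = (C + 56)/(C + C) = (56 + C)/((2*C)) = (56 + C)*(1/(2*C)) = (56 + C)/(2*C))
(-20 + z(4))² = (-20 + (½)*(56 + 4)/4)² = (-20 + (½)*(¼)*60)² = (-20 + 15/2)² = (-25/2)² = 625/4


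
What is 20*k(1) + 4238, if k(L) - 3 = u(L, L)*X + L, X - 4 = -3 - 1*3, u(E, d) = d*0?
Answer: 4318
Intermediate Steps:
u(E, d) = 0
X = -2 (X = 4 + (-3 - 1*3) = 4 + (-3 - 3) = 4 - 6 = -2)
k(L) = 3 + L (k(L) = 3 + (0*(-2) + L) = 3 + (0 + L) = 3 + L)
20*k(1) + 4238 = 20*(3 + 1) + 4238 = 20*4 + 4238 = 80 + 4238 = 4318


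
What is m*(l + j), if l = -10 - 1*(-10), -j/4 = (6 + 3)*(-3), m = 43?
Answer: 4644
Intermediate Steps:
j = 108 (j = -4*(6 + 3)*(-3) = -36*(-3) = -4*(-27) = 108)
l = 0 (l = -10 + 10 = 0)
m*(l + j) = 43*(0 + 108) = 43*108 = 4644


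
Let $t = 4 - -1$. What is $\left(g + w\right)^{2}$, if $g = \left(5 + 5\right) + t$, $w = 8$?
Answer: $529$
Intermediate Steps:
$t = 5$ ($t = 4 + 1 = 5$)
$g = 15$ ($g = \left(5 + 5\right) + 5 = 10 + 5 = 15$)
$\left(g + w\right)^{2} = \left(15 + 8\right)^{2} = 23^{2} = 529$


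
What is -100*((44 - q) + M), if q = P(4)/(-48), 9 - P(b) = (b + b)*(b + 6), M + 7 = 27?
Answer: -75025/12 ≈ -6252.1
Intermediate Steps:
M = 20 (M = -7 + 27 = 20)
P(b) = 9 - 2*b*(6 + b) (P(b) = 9 - (b + b)*(b + 6) = 9 - 2*b*(6 + b))
q = 71/48 (q = (9 - 12*4 - 2*4²)/(-48) = (9 - 48 - 2*16)*(-1/48) = (9 - 48 - 32)*(-1/48) = -71*(-1/48) = 71/48 ≈ 1.4792)
-100*((44 - q) + M) = -100*((44 - 1*71/48) + 20) = -100*((44 - 71/48) + 20) = -100*(2041/48 + 20) = -100*3001/48 = -75025/12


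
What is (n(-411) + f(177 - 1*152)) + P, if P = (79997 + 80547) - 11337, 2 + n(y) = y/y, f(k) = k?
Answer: 149231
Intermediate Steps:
n(y) = -1 (n(y) = -2 + y/y = -2 + 1 = -1)
P = 149207 (P = 160544 - 11337 = 149207)
(n(-411) + f(177 - 1*152)) + P = (-1 + (177 - 1*152)) + 149207 = (-1 + (177 - 152)) + 149207 = (-1 + 25) + 149207 = 24 + 149207 = 149231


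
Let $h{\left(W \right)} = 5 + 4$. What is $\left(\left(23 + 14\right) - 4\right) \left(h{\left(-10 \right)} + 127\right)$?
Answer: $4488$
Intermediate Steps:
$h{\left(W \right)} = 9$
$\left(\left(23 + 14\right) - 4\right) \left(h{\left(-10 \right)} + 127\right) = \left(\left(23 + 14\right) - 4\right) \left(9 + 127\right) = \left(37 - 4\right) 136 = 33 \cdot 136 = 4488$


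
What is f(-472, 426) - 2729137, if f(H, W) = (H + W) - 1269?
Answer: -2730452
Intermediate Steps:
f(H, W) = -1269 + H + W
f(-472, 426) - 2729137 = (-1269 - 472 + 426) - 2729137 = -1315 - 2729137 = -2730452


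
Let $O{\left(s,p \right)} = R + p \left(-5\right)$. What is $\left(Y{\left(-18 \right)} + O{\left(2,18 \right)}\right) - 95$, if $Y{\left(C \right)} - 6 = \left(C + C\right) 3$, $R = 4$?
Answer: $-283$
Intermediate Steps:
$Y{\left(C \right)} = 6 + 6 C$ ($Y{\left(C \right)} = 6 + \left(C + C\right) 3 = 6 + 2 C 3 = 6 + 6 C$)
$O{\left(s,p \right)} = 4 - 5 p$ ($O{\left(s,p \right)} = 4 + p \left(-5\right) = 4 - 5 p$)
$\left(Y{\left(-18 \right)} + O{\left(2,18 \right)}\right) - 95 = \left(\left(6 + 6 \left(-18\right)\right) + \left(4 - 90\right)\right) - 95 = \left(\left(6 - 108\right) + \left(4 - 90\right)\right) - 95 = \left(-102 - 86\right) - 95 = -188 - 95 = -283$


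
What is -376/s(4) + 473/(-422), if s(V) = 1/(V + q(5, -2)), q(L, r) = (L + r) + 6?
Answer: -2063209/422 ≈ -4889.1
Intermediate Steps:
q(L, r) = 6 + L + r
s(V) = 1/(9 + V) (s(V) = 1/(V + (6 + 5 - 2)) = 1/(V + 9) = 1/(9 + V))
-376/s(4) + 473/(-422) = -376/(1/(9 + 4)) + 473/(-422) = -376/(1/13) + 473*(-1/422) = -376/1/13 - 473/422 = -376*13 - 473/422 = -4888 - 473/422 = -2063209/422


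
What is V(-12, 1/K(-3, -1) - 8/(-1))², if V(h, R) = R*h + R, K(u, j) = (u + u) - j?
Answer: 184041/25 ≈ 7361.6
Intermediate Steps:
K(u, j) = -j + 2*u (K(u, j) = 2*u - j = -j + 2*u)
V(h, R) = R + R*h
V(-12, 1/K(-3, -1) - 8/(-1))² = ((1/(-1*(-1) + 2*(-3)) - 8/(-1))*(1 - 12))² = ((1/(1 - 6) - 8*(-1))*(-11))² = ((1/(-5) + 8)*(-11))² = ((1*(-⅕) + 8)*(-11))² = ((-⅕ + 8)*(-11))² = ((39/5)*(-11))² = (-429/5)² = 184041/25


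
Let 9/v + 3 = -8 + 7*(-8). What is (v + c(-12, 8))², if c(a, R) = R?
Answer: 277729/4489 ≈ 61.869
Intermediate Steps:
v = -9/67 (v = 9/(-3 + (-8 + 7*(-8))) = 9/(-3 + (-8 - 56)) = 9/(-3 - 64) = 9/(-67) = 9*(-1/67) = -9/67 ≈ -0.13433)
(v + c(-12, 8))² = (-9/67 + 8)² = (527/67)² = 277729/4489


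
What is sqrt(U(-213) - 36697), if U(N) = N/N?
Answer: 2*I*sqrt(9174) ≈ 191.56*I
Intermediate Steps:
U(N) = 1
sqrt(U(-213) - 36697) = sqrt(1 - 36697) = sqrt(-36696) = 2*I*sqrt(9174)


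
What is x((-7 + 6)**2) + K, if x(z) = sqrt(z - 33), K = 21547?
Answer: 21547 + 4*I*sqrt(2) ≈ 21547.0 + 5.6569*I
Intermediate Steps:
x(z) = sqrt(-33 + z)
x((-7 + 6)**2) + K = sqrt(-33 + (-7 + 6)**2) + 21547 = sqrt(-33 + (-1)**2) + 21547 = sqrt(-33 + 1) + 21547 = sqrt(-32) + 21547 = 4*I*sqrt(2) + 21547 = 21547 + 4*I*sqrt(2)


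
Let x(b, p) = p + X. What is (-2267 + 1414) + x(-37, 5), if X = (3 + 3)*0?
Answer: -848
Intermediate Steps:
X = 0 (X = 6*0 = 0)
x(b, p) = p (x(b, p) = p + 0 = p)
(-2267 + 1414) + x(-37, 5) = (-2267 + 1414) + 5 = -853 + 5 = -848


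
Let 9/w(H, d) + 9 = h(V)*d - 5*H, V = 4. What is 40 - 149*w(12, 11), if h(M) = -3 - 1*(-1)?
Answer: 4981/91 ≈ 54.736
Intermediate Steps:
h(M) = -2 (h(M) = -3 + 1 = -2)
w(H, d) = 9/(-9 - 5*H - 2*d) (w(H, d) = 9/(-9 + (-2*d - 5*H)) = 9/(-9 + (-5*H - 2*d)) = 9/(-9 - 5*H - 2*d))
40 - 149*w(12, 11) = 40 - (-1341)/(9 + 2*11 + 5*12) = 40 - (-1341)/(9 + 22 + 60) = 40 - (-1341)/91 = 40 - 149*(-9/91) = 40 + 1341/91 = 4981/91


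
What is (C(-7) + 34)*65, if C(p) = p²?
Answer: 5395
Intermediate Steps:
(C(-7) + 34)*65 = ((-7)² + 34)*65 = (49 + 34)*65 = 83*65 = 5395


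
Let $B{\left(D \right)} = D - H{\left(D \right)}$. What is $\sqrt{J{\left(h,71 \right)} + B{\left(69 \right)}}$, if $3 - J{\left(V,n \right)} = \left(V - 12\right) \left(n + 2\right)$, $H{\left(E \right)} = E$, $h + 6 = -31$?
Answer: $2 \sqrt{895} \approx 59.833$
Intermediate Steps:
$h = -37$ ($h = -6 - 31 = -37$)
$B{\left(D \right)} = 0$ ($B{\left(D \right)} = D - D = 0$)
$J{\left(V,n \right)} = 3 - \left(-12 + V\right) \left(2 + n\right)$ ($J{\left(V,n \right)} = 3 - \left(V - 12\right) \left(n + 2\right) = 3 - \left(-12 + V\right) \left(2 + n\right)$)
$\sqrt{J{\left(h,71 \right)} + B{\left(69 \right)}} = \sqrt{\left(27 - -74 + 12 \cdot 71 - \left(-37\right) 71\right) + 0} = \sqrt{\left(27 + 74 + 852 + 2627\right) + 0} = \sqrt{3580 + 0} = \sqrt{3580} = 2 \sqrt{895}$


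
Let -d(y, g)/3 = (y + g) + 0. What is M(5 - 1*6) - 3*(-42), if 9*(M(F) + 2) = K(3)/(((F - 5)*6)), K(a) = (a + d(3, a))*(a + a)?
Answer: 2237/18 ≈ 124.28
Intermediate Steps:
d(y, g) = -3*g - 3*y (d(y, g) = -3*((y + g) + 0) = -3*((g + y) + 0) = -3*(g + y) = -3*g - 3*y)
K(a) = 2*a*(-9 - 2*a) (K(a) = (a + (-3*a - 3*3))*(a + a) = (a + (-3*a - 9))*(2*a) = (a + (-9 - 3*a))*(2*a) = (-9 - 2*a)*(2*a) = 2*a*(-9 - 2*a))
M(F) = -2 - 10/(-30 + 6*F) (M(F) = -2 + ((-2*3*(9 + 2*3))/(((F - 5)*6)))/9 = -2 + ((-2*3*(9 + 6))/(((-5 + F)*6)))/9 = -2 + ((-2*3*15)/(-30 + 6*F))/9 = -2 + (-90/(-30 + 6*F))/9 = -2 - 10/(-30 + 6*F))
M(5 - 1*6) - 3*(-42) = (25 - 6*(5 - 1*6))/(3*(-5 + (5 - 1*6))) - 3*(-42) = (25 - 6*(5 - 6))/(3*(-5 + (5 - 6))) + 126 = (25 - 6*(-1))/(3*(-5 - 1)) + 126 = (⅓)*(25 + 6)/(-6) + 126 = (⅓)*(-⅙)*31 + 126 = -31/18 + 126 = 2237/18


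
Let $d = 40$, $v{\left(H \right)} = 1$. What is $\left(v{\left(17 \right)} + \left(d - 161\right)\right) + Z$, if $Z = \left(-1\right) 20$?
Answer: $-140$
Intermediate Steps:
$Z = -20$
$\left(v{\left(17 \right)} + \left(d - 161\right)\right) + Z = \left(1 + \left(40 - 161\right)\right) - 20 = \left(1 - 121\right) - 20 = -120 - 20 = -140$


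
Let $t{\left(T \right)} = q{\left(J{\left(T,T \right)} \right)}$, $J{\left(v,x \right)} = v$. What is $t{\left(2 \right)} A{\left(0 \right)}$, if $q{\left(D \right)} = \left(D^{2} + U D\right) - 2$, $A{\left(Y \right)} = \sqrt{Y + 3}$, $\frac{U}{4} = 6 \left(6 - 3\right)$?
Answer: $146 \sqrt{3} \approx 252.88$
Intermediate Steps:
$U = 72$ ($U = 4 \cdot 6 \left(6 - 3\right) = 4 \cdot 6 \cdot 3 = 4 \cdot 18 = 72$)
$A{\left(Y \right)} = \sqrt{3 + Y}$
$q{\left(D \right)} = -2 + D^{2} + 72 D$ ($q{\left(D \right)} = \left(D^{2} + 72 D\right) - 2 = -2 + D^{2} + 72 D$)
$t{\left(T \right)} = -2 + T^{2} + 72 T$
$t{\left(2 \right)} A{\left(0 \right)} = \left(-2 + 2^{2} + 72 \cdot 2\right) \sqrt{3 + 0} = \left(-2 + 4 + 144\right) \sqrt{3} = 146 \sqrt{3}$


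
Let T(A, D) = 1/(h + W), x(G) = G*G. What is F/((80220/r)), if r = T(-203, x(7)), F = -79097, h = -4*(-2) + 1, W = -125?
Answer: 79097/9305520 ≈ 0.0085000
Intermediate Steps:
h = 9 (h = 8 + 1 = 9)
x(G) = G**2
T(A, D) = -1/116 (T(A, D) = 1/(9 - 125) = 1/(-116) = -1/116)
r = -1/116 ≈ -0.0086207
F/((80220/r)) = -79097/(80220/(-1/116)) = -79097/(80220*(-116)) = -79097/(-9305520) = -79097*(-1/9305520) = 79097/9305520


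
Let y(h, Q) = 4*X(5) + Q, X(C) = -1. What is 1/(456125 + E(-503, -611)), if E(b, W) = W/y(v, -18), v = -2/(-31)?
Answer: 22/10035361 ≈ 2.1922e-6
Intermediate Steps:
v = 2/31 (v = -2*(-1/31) = 2/31 ≈ 0.064516)
y(h, Q) = -4 + Q (y(h, Q) = 4*(-1) + Q = -4 + Q)
E(b, W) = -W/22 (E(b, W) = W/(-4 - 18) = W/(-22) = W*(-1/22) = -W/22)
1/(456125 + E(-503, -611)) = 1/(456125 - 1/22*(-611)) = 1/(456125 + 611/22) = 1/(10035361/22) = 22/10035361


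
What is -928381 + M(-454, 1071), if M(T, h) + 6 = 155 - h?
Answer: -929303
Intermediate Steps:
M(T, h) = 149 - h (M(T, h) = -6 + (155 - h) = 149 - h)
-928381 + M(-454, 1071) = -928381 + (149 - 1*1071) = -928381 + (149 - 1071) = -928381 - 922 = -929303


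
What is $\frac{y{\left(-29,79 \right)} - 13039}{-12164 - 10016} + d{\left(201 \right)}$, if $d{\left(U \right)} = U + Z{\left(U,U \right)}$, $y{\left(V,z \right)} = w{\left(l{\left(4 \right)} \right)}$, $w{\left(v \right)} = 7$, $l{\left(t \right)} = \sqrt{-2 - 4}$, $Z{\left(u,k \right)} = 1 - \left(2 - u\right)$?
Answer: $\frac{2226803}{5545} \approx 401.59$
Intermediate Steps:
$Z{\left(u,k \right)} = -1 + u$ ($Z{\left(u,k \right)} = 1 + \left(-2 + u\right) = -1 + u$)
$l{\left(t \right)} = i \sqrt{6}$ ($l{\left(t \right)} = \sqrt{-6} = i \sqrt{6}$)
$y{\left(V,z \right)} = 7$
$d{\left(U \right)} = -1 + 2 U$ ($d{\left(U \right)} = U + \left(-1 + U\right) = -1 + 2 U$)
$\frac{y{\left(-29,79 \right)} - 13039}{-12164 - 10016} + d{\left(201 \right)} = \frac{7 - 13039}{-12164 - 10016} + \left(-1 + 2 \cdot 201\right) = - \frac{13032}{-22180} + \left(-1 + 402\right) = \left(-13032\right) \left(- \frac{1}{22180}\right) + 401 = \frac{3258}{5545} + 401 = \frac{2226803}{5545}$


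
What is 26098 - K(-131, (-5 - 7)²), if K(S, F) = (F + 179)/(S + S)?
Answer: 6837999/262 ≈ 26099.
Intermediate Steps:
K(S, F) = (179 + F)/(2*S) (K(S, F) = (179 + F)/((2*S)) = (179 + F)*(1/(2*S)) = (179 + F)/(2*S))
26098 - K(-131, (-5 - 7)²) = 26098 - (179 + (-5 - 7)²)/(2*(-131)) = 26098 - (-1)*(179 + (-12)²)/(2*131) = 26098 - (-1)*(179 + 144)/(2*131) = 26098 - (-1)*323/(2*131) = 26098 - 1*(-323/262) = 26098 + 323/262 = 6837999/262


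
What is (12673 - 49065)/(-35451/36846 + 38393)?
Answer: -148988848/157177003 ≈ -0.94790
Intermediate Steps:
(12673 - 49065)/(-35451/36846 + 38393) = -36392/(-35451*1/36846 + 38393) = -36392/(-3939/4094 + 38393) = -36392/157177003/4094 = -36392*4094/157177003 = -148988848/157177003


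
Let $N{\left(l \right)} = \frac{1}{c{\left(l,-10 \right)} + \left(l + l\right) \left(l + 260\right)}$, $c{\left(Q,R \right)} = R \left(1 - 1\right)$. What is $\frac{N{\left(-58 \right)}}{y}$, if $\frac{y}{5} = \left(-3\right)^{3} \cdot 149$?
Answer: $\frac{1}{471334680} \approx 2.1216 \cdot 10^{-9}$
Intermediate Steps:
$c{\left(Q,R \right)} = 0$ ($c{\left(Q,R \right)} = R 0 = 0$)
$N{\left(l \right)} = \frac{1}{2 l \left(260 + l\right)}$ ($N{\left(l \right)} = \frac{1}{0 + \left(l + l\right) \left(l + 260\right)} = \frac{1}{0 + 2 l \left(260 + l\right)} = \frac{1}{2 l \left(260 + l\right)}$)
$y = -20115$ ($y = 5 \left(-3\right)^{3} \cdot 149 = 5 \left(\left(-27\right) 149\right) = 5 \left(-4023\right) = -20115$)
$\frac{N{\left(-58 \right)}}{y} = \frac{\frac{1}{2} \frac{1}{-58} \frac{1}{260 - 58}}{-20115} = \frac{1}{2} \left(- \frac{1}{58}\right) \frac{1}{202} \left(- \frac{1}{20115}\right) = \left(- \frac{1}{23432}\right) \left(- \frac{1}{20115}\right) = \frac{1}{471334680}$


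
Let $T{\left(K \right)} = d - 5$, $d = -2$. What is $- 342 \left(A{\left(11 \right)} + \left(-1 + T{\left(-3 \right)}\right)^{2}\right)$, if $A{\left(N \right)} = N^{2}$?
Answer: $-63270$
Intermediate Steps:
$T{\left(K \right)} = -7$ ($T{\left(K \right)} = -2 - 5 = -7$)
$- 342 \left(A{\left(11 \right)} + \left(-1 + T{\left(-3 \right)}\right)^{2}\right) = - 342 \left(11^{2} + \left(-1 - 7\right)^{2}\right) = - 342 \left(121 + \left(-8\right)^{2}\right) = - 342 \left(121 + 64\right) = \left(-342\right) 185 = -63270$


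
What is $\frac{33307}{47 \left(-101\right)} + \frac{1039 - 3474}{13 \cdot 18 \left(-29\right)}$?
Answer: $- \frac{214462357}{32213142} \approx -6.6576$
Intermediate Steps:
$\frac{33307}{47 \left(-101\right)} + \frac{1039 - 3474}{13 \cdot 18 \left(-29\right)} = \frac{33307}{-4747} - \frac{2435}{234 \left(-29\right)} = 33307 \left(- \frac{1}{4747}\right) - \frac{2435}{-6786} = - \frac{33307}{4747} - - \frac{2435}{6786} = - \frac{33307}{4747} + \frac{2435}{6786} = - \frac{214462357}{32213142}$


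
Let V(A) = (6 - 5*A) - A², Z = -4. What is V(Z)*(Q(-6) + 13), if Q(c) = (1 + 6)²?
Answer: 620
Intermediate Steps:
V(A) = 6 - A² - 5*A
Q(c) = 49 (Q(c) = 7² = 49)
V(Z)*(Q(-6) + 13) = (6 - 1*(-4)² - 5*(-4))*(49 + 13) = (6 - 1*16 + 20)*62 = (6 - 16 + 20)*62 = 10*62 = 620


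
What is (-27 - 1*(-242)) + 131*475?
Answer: 62440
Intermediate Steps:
(-27 - 1*(-242)) + 131*475 = (-27 + 242) + 62225 = 215 + 62225 = 62440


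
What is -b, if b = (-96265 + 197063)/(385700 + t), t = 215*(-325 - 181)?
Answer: -50399/138455 ≈ -0.36401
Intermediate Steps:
t = -108790 (t = 215*(-506) = -108790)
b = 50399/138455 (b = (-96265 + 197063)/(385700 - 108790) = 100798/276910 = 100798*(1/276910) = 50399/138455 ≈ 0.36401)
-b = -1*50399/138455 = -50399/138455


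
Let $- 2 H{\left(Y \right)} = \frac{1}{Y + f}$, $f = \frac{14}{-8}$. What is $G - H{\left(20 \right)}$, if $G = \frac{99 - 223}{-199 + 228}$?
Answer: $- \frac{8994}{2117} \approx -4.2485$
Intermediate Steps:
$f = - \frac{7}{4}$ ($f = 14 \left(- \frac{1}{8}\right) = - \frac{7}{4} \approx -1.75$)
$G = - \frac{124}{29} \approx -4.2759$
$H{\left(Y \right)} = - \frac{1}{2 \left(- \frac{7}{4} + Y\right)}$ ($H{\left(Y \right)} = - \frac{1}{2 \left(Y - \frac{7}{4}\right)} = - \frac{1}{2 \left(- \frac{7}{4} + Y\right)}$)
$G - H{\left(20 \right)} = - \frac{124}{29} - - \frac{2}{-7 + 4 \cdot 20} = - \frac{124}{29} - - \frac{2}{-7 + 80} = - \frac{124}{29} - - \frac{2}{73} = - \frac{124}{29} + \frac{2}{73} = - \frac{8994}{2117}$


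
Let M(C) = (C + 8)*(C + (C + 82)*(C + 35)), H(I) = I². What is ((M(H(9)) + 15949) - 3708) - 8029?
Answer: 1694233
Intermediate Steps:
M(C) = (8 + C)*(C + (35 + C)*(82 + C)) (M(C) = (8 + C)*(C + (82 + C)*(35 + C)) = (8 + C)*(C + (35 + C)*(82 + C)))
((M(H(9)) + 15949) - 3708) - 8029 = (((22960 + (9²)³ + 126*(9²)² + 3814*9²) + 15949) - 3708) - 8029 = (((22960 + 81³ + 126*81² + 3814*81) + 15949) - 3708) - 8029 = (((22960 + 531441 + 126*6561 + 308934) + 15949) - 3708) - 8029 = (((22960 + 531441 + 826686 + 308934) + 15949) - 3708) - 8029 = ((1690021 + 15949) - 3708) - 8029 = (1705970 - 3708) - 8029 = 1702262 - 8029 = 1694233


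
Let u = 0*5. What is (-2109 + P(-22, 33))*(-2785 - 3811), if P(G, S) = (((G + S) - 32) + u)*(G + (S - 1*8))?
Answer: 14326512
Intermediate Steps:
u = 0
P(G, S) = (-32 + G + S)*(-8 + G + S) (P(G, S) = (((G + S) - 32) + 0)*(G + (S - 1*8)) = ((-32 + G + S) + 0)*(G + (S - 8)) = (-32 + G + S)*(G + (-8 + S)) = (-32 + G + S)*(-8 + G + S))
(-2109 + P(-22, 33))*(-2785 - 3811) = (-2109 + (256 + (-22)**2 + 33**2 - 40*(-22) - 40*33 + 2*(-22)*33))*(-2785 - 3811) = (-2109 + (256 + 484 + 1089 + 880 - 1320 - 1452))*(-6596) = (-2109 - 63)*(-6596) = -2172*(-6596) = 14326512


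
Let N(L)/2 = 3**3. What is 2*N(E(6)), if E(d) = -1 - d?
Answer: 108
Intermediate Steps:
N(L) = 54 (N(L) = 2*3**3 = 2*27 = 54)
2*N(E(6)) = 2*54 = 108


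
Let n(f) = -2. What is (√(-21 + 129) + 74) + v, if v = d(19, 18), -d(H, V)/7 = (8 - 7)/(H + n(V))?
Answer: 1251/17 + 6*√3 ≈ 83.981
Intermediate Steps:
d(H, V) = -7/(-2 + H) (d(H, V) = -7*(8 - 7)/(H - 2) = -7/(-2 + H))
v = -7/17 (v = -7/(-2 + 19) = -7/17 ≈ -0.41176)
(√(-21 + 129) + 74) + v = (√(-21 + 129) + 74) - 7/17 = (√108 + 74) - 7/17 = (6*√3 + 74) - 7/17 = (74 + 6*√3) - 7/17 = 1251/17 + 6*√3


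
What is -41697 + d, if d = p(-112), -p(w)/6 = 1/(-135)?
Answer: -1876363/45 ≈ -41697.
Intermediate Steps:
p(w) = 2/45 (p(w) = -6/(-135) = -6*(-1/135) = 2/45)
d = 2/45 ≈ 0.044444
-41697 + d = -41697 + 2/45 = -1876363/45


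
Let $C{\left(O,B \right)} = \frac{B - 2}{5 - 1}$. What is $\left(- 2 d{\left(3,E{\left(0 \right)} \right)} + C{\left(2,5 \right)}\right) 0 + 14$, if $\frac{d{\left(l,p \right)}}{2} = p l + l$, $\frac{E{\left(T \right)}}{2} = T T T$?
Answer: $14$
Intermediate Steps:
$E{\left(T \right)} = 2 T^{3}$ ($E{\left(T \right)} = 2 T T T = 2 T^{2} T = 2 T^{3}$)
$d{\left(l,p \right)} = 2 l + 2 l p$ ($d{\left(l,p \right)} = 2 \left(p l + l\right) = 2 \left(l p + l\right) = 2 \left(l + l p\right) = 2 l + 2 l p$)
$C{\left(O,B \right)} = - \frac{1}{2} + \frac{B}{4}$ ($C{\left(O,B \right)} = \frac{-2 + B}{4} = \left(-2 + B\right) \frac{1}{4} = - \frac{1}{2} + \frac{B}{4}$)
$\left(- 2 d{\left(3,E{\left(0 \right)} \right)} + C{\left(2,5 \right)}\right) 0 + 14 = \left(- 2 \cdot 2 \cdot 3 \left(1 + 2 \cdot 0^{3}\right) + \left(- \frac{1}{2} + \frac{1}{4} \cdot 5\right)\right) 0 + 14 = \left(- 2 \cdot 2 \cdot 3 \left(1 + 2 \cdot 0\right) + \left(- \frac{1}{2} + \frac{5}{4}\right)\right) 0 + 14 = \left(- 2 \cdot 2 \cdot 3 \left(1 + 0\right) + \frac{3}{4}\right) 0 + 14 = \left(- 2 \cdot 2 \cdot 3 \cdot 1 + \frac{3}{4}\right) 0 + 14 = \left(\left(-2\right) 6 + \frac{3}{4}\right) 0 + 14 = \left(-12 + \frac{3}{4}\right) 0 + 14 = \left(- \frac{45}{4}\right) 0 + 14 = 0 + 14 = 14$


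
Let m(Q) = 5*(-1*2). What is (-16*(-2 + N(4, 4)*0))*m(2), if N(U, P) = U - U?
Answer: -320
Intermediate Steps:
N(U, P) = 0
m(Q) = -10 (m(Q) = 5*(-2) = -10)
(-16*(-2 + N(4, 4)*0))*m(2) = -16*(-2 + 0*0)*(-10) = -16*(-2 + 0)*(-10) = -16*(-2)*(-10) = 32*(-10) = -320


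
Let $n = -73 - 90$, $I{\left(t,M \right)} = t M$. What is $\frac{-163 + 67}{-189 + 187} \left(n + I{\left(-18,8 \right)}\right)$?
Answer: $-14736$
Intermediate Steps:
$I{\left(t,M \right)} = M t$
$n = -163$ ($n = -73 - 90 = -163$)
$\frac{-163 + 67}{-189 + 187} \left(n + I{\left(-18,8 \right)}\right) = \frac{-163 + 67}{-189 + 187} \left(-163 + 8 \left(-18\right)\right) = - \frac{96}{-2} \left(-163 - 144\right) = \left(-96\right) \left(- \frac{1}{2}\right) \left(-307\right) = 48 \left(-307\right) = -14736$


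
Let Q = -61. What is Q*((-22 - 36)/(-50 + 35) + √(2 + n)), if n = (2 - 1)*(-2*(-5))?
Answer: -3538/15 - 122*√3 ≈ -447.18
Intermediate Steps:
n = 10 (n = 1*10 = 10)
Q*((-22 - 36)/(-50 + 35) + √(2 + n)) = -61*((-22 - 36)/(-50 + 35) + √(2 + 10)) = -61*(-58/(-15) + √12) = -61*(-58*(-1/15) + 2*√3) = -61*(58/15 + 2*√3) = -3538/15 - 122*√3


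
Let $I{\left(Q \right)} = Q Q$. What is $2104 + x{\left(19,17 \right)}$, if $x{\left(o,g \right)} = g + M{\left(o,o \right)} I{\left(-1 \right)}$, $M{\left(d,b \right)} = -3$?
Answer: $2118$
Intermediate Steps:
$I{\left(Q \right)} = Q^{2}$
$x{\left(o,g \right)} = -3 + g$ ($x{\left(o,g \right)} = g - 3 \left(-1\right)^{2} = g - 3 = -3 + g$)
$2104 + x{\left(19,17 \right)} = 2104 + \left(-3 + 17\right) = 2104 + 14 = 2118$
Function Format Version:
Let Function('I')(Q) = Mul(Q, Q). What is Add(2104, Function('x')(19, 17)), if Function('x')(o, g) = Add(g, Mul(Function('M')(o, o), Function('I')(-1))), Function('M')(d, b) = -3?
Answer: 2118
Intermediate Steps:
Function('I')(Q) = Pow(Q, 2)
Function('x')(o, g) = Add(-3, g) (Function('x')(o, g) = Add(g, Mul(-3, Pow(-1, 2))) = Add(g, Mul(-3, 1)) = Add(g, -3) = Add(-3, g))
Add(2104, Function('x')(19, 17)) = Add(2104, Add(-3, 17)) = Add(2104, 14) = 2118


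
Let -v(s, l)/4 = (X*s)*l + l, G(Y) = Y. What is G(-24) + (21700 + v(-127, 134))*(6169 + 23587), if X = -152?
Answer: -307253909704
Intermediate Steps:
v(s, l) = -4*l + 608*l*s (v(s, l) = -4*((-152*s)*l + l) = -4*(-152*l*s + l) = -4*(l - 152*l*s) = -4*l + 608*l*s)
G(-24) + (21700 + v(-127, 134))*(6169 + 23587) = -24 + (21700 + 4*134*(-1 + 152*(-127)))*(6169 + 23587) = -24 + (21700 + 4*134*(-1 - 19304))*29756 = -24 + (21700 + 4*134*(-19305))*29756 = -24 + (21700 - 10347480)*29756 = -24 - 10325780*29756 = -24 - 307253909680 = -307253909704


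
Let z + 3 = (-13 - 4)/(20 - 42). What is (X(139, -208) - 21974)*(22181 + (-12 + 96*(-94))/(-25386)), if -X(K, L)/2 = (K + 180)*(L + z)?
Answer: 10525294750867/4231 ≈ 2.4877e+9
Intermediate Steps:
z = -49/22 (z = -3 + (-13 - 4)/(20 - 42) = -3 - 17/(-22) = -3 - 17*(-1/22) = -3 + 17/22 = -49/22 ≈ -2.2273)
X(K, L) = -2*(180 + K)*(-49/22 + L) (X(K, L) = -2*(K + 180)*(L - 49/22) = -2*(180 + K)*(-49/22 + L))
(X(139, -208) - 21974)*(22181 + (-12 + 96*(-94))/(-25386)) = ((8820/11 - 360*(-208) + (49/11)*139 - 2*139*(-208)) - 21974)*(22181 + (-12 + 96*(-94))/(-25386)) = ((8820/11 + 74880 + 6811/11 + 57824) - 21974)*(22181 + (-12 - 9024)*(-1/25386)) = (134125 - 21974)*(22181 - 9036*(-1/25386)) = 112151*(22181 + 1506/4231) = 112151*(93849317/4231) = 10525294750867/4231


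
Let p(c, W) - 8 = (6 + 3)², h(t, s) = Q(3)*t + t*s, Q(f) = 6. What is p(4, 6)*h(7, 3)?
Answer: 5607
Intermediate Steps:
h(t, s) = 6*t + s*t (h(t, s) = 6*t + t*s = 6*t + s*t)
p(c, W) = 89 (p(c, W) = 8 + (6 + 3)² = 8 + 9² = 8 + 81 = 89)
p(4, 6)*h(7, 3) = 89*(7*(6 + 3)) = 89*(7*9) = 89*63 = 5607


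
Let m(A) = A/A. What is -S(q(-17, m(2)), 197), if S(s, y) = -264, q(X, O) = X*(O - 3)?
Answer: 264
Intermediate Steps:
m(A) = 1
q(X, O) = X*(-3 + O)
-S(q(-17, m(2)), 197) = -1*(-264) = 264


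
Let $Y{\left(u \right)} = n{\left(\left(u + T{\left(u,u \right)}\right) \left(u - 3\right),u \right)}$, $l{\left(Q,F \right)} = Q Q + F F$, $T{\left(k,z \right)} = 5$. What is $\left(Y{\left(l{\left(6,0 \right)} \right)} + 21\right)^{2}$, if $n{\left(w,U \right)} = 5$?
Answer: $676$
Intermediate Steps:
$l{\left(Q,F \right)} = F^{2} + Q^{2}$ ($l{\left(Q,F \right)} = Q^{2} + F^{2} = F^{2} + Q^{2}$)
$Y{\left(u \right)} = 5$
$\left(Y{\left(l{\left(6,0 \right)} \right)} + 21\right)^{2} = \left(5 + 21\right)^{2} = 26^{2} = 676$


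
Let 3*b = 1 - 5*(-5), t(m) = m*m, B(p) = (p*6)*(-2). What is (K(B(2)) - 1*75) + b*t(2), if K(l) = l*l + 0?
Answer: 1607/3 ≈ 535.67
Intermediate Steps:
B(p) = -12*p (B(p) = (6*p)*(-2) = -12*p)
t(m) = m²
K(l) = l² (K(l) = l² + 0 = l²)
b = 26/3 (b = (1 - 5*(-5))/3 = (1 + 25)/3 = (⅓)*26 = 26/3 ≈ 8.6667)
(K(B(2)) - 1*75) + b*t(2) = ((-12*2)² - 1*75) + (26/3)*2² = ((-24)² - 75) + (26/3)*4 = (576 - 75) + 104/3 = 501 + 104/3 = 1607/3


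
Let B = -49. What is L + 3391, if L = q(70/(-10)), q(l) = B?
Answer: 3342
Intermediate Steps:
q(l) = -49
L = -49
L + 3391 = -49 + 3391 = 3342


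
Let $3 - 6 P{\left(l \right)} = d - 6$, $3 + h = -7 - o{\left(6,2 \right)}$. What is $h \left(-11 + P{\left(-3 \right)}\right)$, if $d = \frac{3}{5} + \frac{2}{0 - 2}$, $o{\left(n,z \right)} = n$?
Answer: $\frac{2264}{15} \approx 150.93$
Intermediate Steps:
$d = - \frac{2}{5}$ ($d = 3 \cdot \frac{1}{5} + \frac{2}{0 - 2} = \frac{3}{5} + \frac{2}{-2} = \frac{3}{5} + 2 \left(- \frac{1}{2}\right) = \frac{3}{5} - 1 = - \frac{2}{5} \approx -0.4$)
$h = -16$ ($h = -3 - 13 = -16$)
$P{\left(l \right)} = \frac{47}{30}$ ($P{\left(l \right)} = \frac{1}{2} - \frac{- \frac{2}{5} - 6}{6} = \frac{1}{2} - - \frac{16}{15} = \frac{1}{2} + \frac{16}{15} = \frac{47}{30}$)
$h \left(-11 + P{\left(-3 \right)}\right) = - 16 \left(-11 + \frac{47}{30}\right) = \left(-16\right) \left(- \frac{283}{30}\right) = \frac{2264}{15}$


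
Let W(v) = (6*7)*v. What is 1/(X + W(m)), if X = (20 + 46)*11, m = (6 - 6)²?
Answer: 1/726 ≈ 0.0013774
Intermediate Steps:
m = 0 (m = 0² = 0)
W(v) = 42*v
X = 726 (X = 66*11 = 726)
1/(X + W(m)) = 1/(726 + 42*0) = 1/(726 + 0) = 1/726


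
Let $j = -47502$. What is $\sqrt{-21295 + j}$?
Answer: $i \sqrt{68797} \approx 262.29 i$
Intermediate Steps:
$\sqrt{-21295 + j} = \sqrt{-21295 - 47502} = \sqrt{-68797} = i \sqrt{68797}$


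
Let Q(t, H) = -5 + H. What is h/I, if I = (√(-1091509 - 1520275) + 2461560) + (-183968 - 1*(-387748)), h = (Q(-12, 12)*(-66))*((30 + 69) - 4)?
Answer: -4874240525/296001663641 + 7315*I*√652946/592003327282 ≈ -0.016467 + 9.9846e-6*I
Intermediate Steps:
h = -43890 (h = ((-5 + 12)*(-66))*((30 + 69) - 4) = (7*(-66))*(99 - 4) = -462*95 = -43890)
I = 2665340 + 2*I*√652946 (I = (√(-2611784) + 2461560) + (-183968 + 387748) = (2*I*√652946 + 2461560) + 203780 = (2461560 + 2*I*√652946) + 203780 = 2665340 + 2*I*√652946 ≈ 2.6653e+6 + 1616.1*I)
h/I = -43890/(2665340 + 2*I*√652946)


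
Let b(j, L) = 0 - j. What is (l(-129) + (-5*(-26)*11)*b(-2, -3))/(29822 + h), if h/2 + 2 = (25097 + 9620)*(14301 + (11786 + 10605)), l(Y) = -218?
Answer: 1321/1273851073 ≈ 1.0370e-6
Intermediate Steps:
b(j, L) = -j
h = 2547672324 (h = -4 + 2*((25097 + 9620)*(14301 + (11786 + 10605))) = -4 + 2*(34717*(14301 + 22391)) = -4 + 2*(34717*36692) = -4 + 2*1273836164 = -4 + 2547672328 = 2547672324)
(l(-129) + (-5*(-26)*11)*b(-2, -3))/(29822 + h) = (-218 + (-5*(-26)*11)*(-1*(-2)))/(29822 + 2547672324) = (-218 + (130*11)*2)/2547702146 = (-218 + 1430*2)*(1/2547702146) = (-218 + 2860)*(1/2547702146) = 2642*(1/2547702146) = 1321/1273851073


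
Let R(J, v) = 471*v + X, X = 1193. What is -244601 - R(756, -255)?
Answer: -125689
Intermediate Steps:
R(J, v) = 1193 + 471*v (R(J, v) = 471*v + 1193 = 1193 + 471*v)
-244601 - R(756, -255) = -244601 - (1193 + 471*(-255)) = -244601 - (1193 - 120105) = -244601 - 1*(-118912) = -244601 + 118912 = -125689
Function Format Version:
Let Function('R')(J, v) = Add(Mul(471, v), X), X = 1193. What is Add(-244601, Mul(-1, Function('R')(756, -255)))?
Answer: -125689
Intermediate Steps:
Function('R')(J, v) = Add(1193, Mul(471, v)) (Function('R')(J, v) = Add(Mul(471, v), 1193) = Add(1193, Mul(471, v)))
Add(-244601, Mul(-1, Function('R')(756, -255))) = Add(-244601, Mul(-1, Add(1193, Mul(471, -255)))) = Add(-244601, Mul(-1, Add(1193, -120105))) = Add(-244601, Mul(-1, -118912)) = Add(-244601, 118912) = -125689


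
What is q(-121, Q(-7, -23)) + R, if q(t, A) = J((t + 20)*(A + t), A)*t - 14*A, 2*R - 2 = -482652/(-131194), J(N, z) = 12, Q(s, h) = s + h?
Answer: -67509844/65597 ≈ -1029.2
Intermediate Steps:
Q(s, h) = h + s
R = 186260/65597 (R = 1 + (-482652/(-131194))/2 = 1 + (-482652*(-1/131194))/2 = 1 + (½)*(241326/65597) = 1 + 120663/65597 = 186260/65597 ≈ 2.8395)
q(t, A) = -14*A + 12*t (q(t, A) = 12*t - 14*A = -14*A + 12*t)
q(-121, Q(-7, -23)) + R = (-14*(-23 - 7) + 12*(-121)) + 186260/65597 = (-14*(-30) - 1452) + 186260/65597 = (420 - 1452) + 186260/65597 = -1032 + 186260/65597 = -67509844/65597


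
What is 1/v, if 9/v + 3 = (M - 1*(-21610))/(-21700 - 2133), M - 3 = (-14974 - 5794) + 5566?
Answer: -25970/71499 ≈ -0.36322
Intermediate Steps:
M = -15199 (M = 3 + ((-14974 - 5794) + 5566) = 3 + (-20768 + 5566) = 3 - 15202 = -15199)
v = -71499/25970 (v = 9/(-3 + (-15199 - 1*(-21610))/(-21700 - 2133)) = 9/(-3 + (-15199 + 21610)/(-23833)) = 9/(-3 + 6411*(-1/23833)) = 9/(-3 - 6411/23833) = 9/(-77910/23833) = 9*(-23833/77910) = -71499/25970 ≈ -2.7531)
1/v = 1/(-71499/25970) = -25970/71499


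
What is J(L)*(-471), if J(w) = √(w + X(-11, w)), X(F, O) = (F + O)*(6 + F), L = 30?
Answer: -471*I*√65 ≈ -3797.3*I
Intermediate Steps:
X(F, O) = (6 + F)*(F + O)
J(w) = √(55 - 4*w) (J(w) = √(w + ((-11)² + 6*(-11) + 6*w - 11*w)) = √(w + (121 - 66 + 6*w - 11*w)) = √(w + (55 - 5*w)) = √(55 - 4*w))
J(L)*(-471) = √(55 - 4*30)*(-471) = √(55 - 120)*(-471) = √(-65)*(-471) = (I*√65)*(-471) = -471*I*√65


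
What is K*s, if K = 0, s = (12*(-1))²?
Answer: 0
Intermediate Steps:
s = 144 (s = (-12)² = 144)
K*s = 0*144 = 0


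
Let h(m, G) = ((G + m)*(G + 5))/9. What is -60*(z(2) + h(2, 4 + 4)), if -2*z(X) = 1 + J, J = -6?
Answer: -3050/3 ≈ -1016.7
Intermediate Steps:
z(X) = 5/2 (z(X) = -(1 - 6)/2 = -1/2*(-5) = 5/2)
h(m, G) = (5 + G)*(G + m)/9 (h(m, G) = ((G + m)*(5 + G))*(1/9) = ((5 + G)*(G + m))*(1/9) = (5 + G)*(G + m)/9)
-60*(z(2) + h(2, 4 + 4)) = -60*(5/2 + ((4 + 4)**2/9 + 5*(4 + 4)/9 + (5/9)*2 + (1/9)*(4 + 4)*2)) = -60*(5/2 + ((1/9)*8**2 + (5/9)*8 + 10/9 + (1/9)*8*2)) = -60*(5/2 + ((1/9)*64 + 40/9 + 10/9 + 16/9)) = -60*(5/2 + (64/9 + 40/9 + 10/9 + 16/9)) = -60*(5/2 + 130/9) = -60*305/18 = -3050/3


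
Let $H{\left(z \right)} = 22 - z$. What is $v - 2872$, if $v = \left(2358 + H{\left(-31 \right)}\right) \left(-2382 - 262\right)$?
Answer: $-6377556$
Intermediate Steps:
$v = -6374684$ ($v = \left(2358 + \left(22 - -31\right)\right) \left(-2382 - 262\right) = \left(2358 + \left(22 + 31\right)\right) \left(-2644\right) = \left(2358 + 53\right) \left(-2644\right) = 2411 \left(-2644\right) = -6374684$)
$v - 2872 = -6374684 - 2872 = -6377556$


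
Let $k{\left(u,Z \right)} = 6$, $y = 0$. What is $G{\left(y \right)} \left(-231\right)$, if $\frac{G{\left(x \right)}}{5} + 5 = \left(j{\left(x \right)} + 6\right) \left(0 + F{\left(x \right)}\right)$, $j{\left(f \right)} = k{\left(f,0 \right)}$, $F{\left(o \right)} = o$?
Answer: $5775$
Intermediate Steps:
$j{\left(f \right)} = 6$
$G{\left(x \right)} = -25 + 60 x$ ($G{\left(x \right)} = -25 + 5 \left(6 + 6\right) \left(0 + x\right) = -25 + 5 \cdot 12 x = -25 + 60 x$)
$G{\left(y \right)} \left(-231\right) = \left(-25 + 60 \cdot 0\right) \left(-231\right) = \left(-25 + 0\right) \left(-231\right) = \left(-25\right) \left(-231\right) = 5775$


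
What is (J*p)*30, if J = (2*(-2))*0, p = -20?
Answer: 0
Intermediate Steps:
J = 0 (J = -4*0 = 0)
(J*p)*30 = (0*(-20))*30 = 0*30 = 0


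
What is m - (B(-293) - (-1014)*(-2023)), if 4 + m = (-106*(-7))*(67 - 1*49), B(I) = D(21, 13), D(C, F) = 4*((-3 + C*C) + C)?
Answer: 2062838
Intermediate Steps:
D(C, F) = -12 + 4*C + 4*C**2 (D(C, F) = 4*((-3 + C**2) + C) = 4*(-3 + C + C**2) = -12 + 4*C + 4*C**2)
B(I) = 1836 (B(I) = -12 + 4*21 + 4*21**2 = -12 + 84 + 4*441 = -12 + 84 + 1764 = 1836)
m = 13352 (m = -4 + (-106*(-7))*(67 - 1*49) = -4 + 742*(67 - 49) = -4 + 742*18 = -4 + 13356 = 13352)
m - (B(-293) - (-1014)*(-2023)) = 13352 - (1836 - (-1014)*(-2023)) = 13352 - (1836 - 1*2051322) = 13352 - (1836 - 2051322) = 13352 - 1*(-2049486) = 13352 + 2049486 = 2062838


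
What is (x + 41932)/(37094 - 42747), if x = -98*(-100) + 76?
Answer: -51808/5653 ≈ -9.1647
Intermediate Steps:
x = 9876 (x = 9800 + 76 = 9876)
(x + 41932)/(37094 - 42747) = (9876 + 41932)/(37094 - 42747) = 51808/(-5653) = 51808*(-1/5653) = -51808/5653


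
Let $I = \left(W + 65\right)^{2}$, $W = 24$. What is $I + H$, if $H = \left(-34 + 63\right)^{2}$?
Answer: $8762$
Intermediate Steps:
$H = 841$ ($H = 29^{2} = 841$)
$I = 7921$ ($I = \left(24 + 65\right)^{2} = 89^{2} = 7921$)
$I + H = 7921 + 841 = 8762$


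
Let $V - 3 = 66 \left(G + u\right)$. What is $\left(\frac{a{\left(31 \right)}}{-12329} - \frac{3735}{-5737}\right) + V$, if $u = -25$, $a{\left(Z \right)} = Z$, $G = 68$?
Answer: $\frac{200993985761}{70731473} \approx 2841.6$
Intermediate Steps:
$V = 2841$ ($V = 3 + 66 \left(68 - 25\right) = 3 + 66 \cdot 43 = 3 + 2838 = 2841$)
$\left(\frac{a{\left(31 \right)}}{-12329} - \frac{3735}{-5737}\right) + V = \left(\frac{31}{-12329} - \frac{3735}{-5737}\right) + 2841 = \left(31 \left(- \frac{1}{12329}\right) - - \frac{3735}{5737}\right) + 2841 = \left(- \frac{31}{12329} + \frac{3735}{5737}\right) + 2841 = \frac{45870968}{70731473} + 2841 = \frac{200993985761}{70731473}$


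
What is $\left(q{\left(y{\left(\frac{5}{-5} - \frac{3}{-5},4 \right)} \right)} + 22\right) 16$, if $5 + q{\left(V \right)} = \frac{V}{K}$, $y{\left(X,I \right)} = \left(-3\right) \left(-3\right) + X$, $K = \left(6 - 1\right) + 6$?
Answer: $\frac{15648}{55} \approx 284.51$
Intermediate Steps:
$K = 11$ ($K = 5 + 6 = 11$)
$y{\left(X,I \right)} = 9 + X$
$q{\left(V \right)} = -5 + \frac{V}{11}$
$\left(q{\left(y{\left(\frac{5}{-5} - \frac{3}{-5},4 \right)} \right)} + 22\right) 16 = \left(\left(-5 + \frac{9 + \left(\frac{5}{-5} - \frac{3}{-5}\right)}{11}\right) + 22\right) 16 = \left(\left(-5 + \frac{9 + \left(5 \left(- \frac{1}{5}\right) - - \frac{3}{5}\right)}{11}\right) + 22\right) 16 = \left(\left(-5 + \frac{9 + \left(-1 + \frac{3}{5}\right)}{11}\right) + 22\right) 16 = \left(\left(-5 + \frac{9 - \frac{2}{5}}{11}\right) + 22\right) 16 = \left(\left(-5 + \frac{1}{11} \cdot \frac{43}{5}\right) + 22\right) 16 = \left(\left(-5 + \frac{43}{55}\right) + 22\right) 16 = \left(- \frac{232}{55} + 22\right) 16 = \frac{978}{55} \cdot 16 = \frac{15648}{55}$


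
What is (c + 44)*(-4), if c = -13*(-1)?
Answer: -228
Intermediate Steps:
c = 13
(c + 44)*(-4) = (13 + 44)*(-4) = 57*(-4) = -228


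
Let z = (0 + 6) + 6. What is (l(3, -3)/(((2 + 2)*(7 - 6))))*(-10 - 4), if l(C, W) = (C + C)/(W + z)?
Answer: -7/3 ≈ -2.3333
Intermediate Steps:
z = 12 (z = 6 + 6 = 12)
l(C, W) = 2*C/(12 + W) (l(C, W) = (C + C)/(W + 12) = (2*C)/(12 + W) = 2*C/(12 + W))
(l(3, -3)/(((2 + 2)*(7 - 6))))*(-10 - 4) = ((2*3/(12 - 3))/(((2 + 2)*(7 - 6))))*(-10 - 4) = ((2*3/9)/((4*1)))*(-14) = ((2*3*(⅑))/4)*(-14) = ((⅔)*(¼))*(-14) = (⅙)*(-14) = -7/3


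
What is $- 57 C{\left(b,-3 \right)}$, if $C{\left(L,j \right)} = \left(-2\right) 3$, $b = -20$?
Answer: $342$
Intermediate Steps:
$C{\left(L,j \right)} = -6$
$- 57 C{\left(b,-3 \right)} = \left(-57\right) \left(-6\right) = 342$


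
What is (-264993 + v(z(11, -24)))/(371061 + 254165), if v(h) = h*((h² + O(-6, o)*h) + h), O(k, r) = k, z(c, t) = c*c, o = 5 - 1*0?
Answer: 1433363/625226 ≈ 2.2926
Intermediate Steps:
o = 5 (o = 5 + 0 = 5)
z(c, t) = c²
v(h) = h*(h² - 5*h) (v(h) = h*((h² - 6*h) + h) = h*(h² - 5*h))
(-264993 + v(z(11, -24)))/(371061 + 254165) = (-264993 + (11²)²*(-5 + 11²))/(371061 + 254165) = (-264993 + 121²*(-5 + 121))/625226 = (-264993 + 14641*116)*(1/625226) = (-264993 + 1698356)*(1/625226) = 1433363*(1/625226) = 1433363/625226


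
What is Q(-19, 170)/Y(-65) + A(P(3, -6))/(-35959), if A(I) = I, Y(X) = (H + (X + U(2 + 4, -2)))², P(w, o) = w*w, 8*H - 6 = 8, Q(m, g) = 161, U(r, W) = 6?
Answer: 92158415/1885725919 ≈ 0.048872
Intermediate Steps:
H = 7/4 (H = ¾ + (⅛)*8 = ¾ + 1 = 7/4 ≈ 1.7500)
P(w, o) = w²
Y(X) = (31/4 + X)² (Y(X) = (7/4 + (X + 6))² = (7/4 + (6 + X))² = (31/4 + X)²)
Q(-19, 170)/Y(-65) + A(P(3, -6))/(-35959) = 161/(((31 + 4*(-65))²/16)) + 3²/(-35959) = 161/(((31 - 260)²/16)) + 9*(-1/35959) = 161/(((1/16)*(-229)²)) - 9/35959 = 161/(((1/16)*52441)) - 9/35959 = 161/(52441/16) - 9/35959 = 161*(16/52441) - 9/35959 = 2576/52441 - 9/35959 = 92158415/1885725919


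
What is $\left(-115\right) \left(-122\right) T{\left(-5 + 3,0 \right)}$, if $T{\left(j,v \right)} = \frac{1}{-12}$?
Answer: $- \frac{7015}{6} \approx -1169.2$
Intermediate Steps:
$T{\left(j,v \right)} = - \frac{1}{12}$
$\left(-115\right) \left(-122\right) T{\left(-5 + 3,0 \right)} = \left(-115\right) \left(-122\right) \left(- \frac{1}{12}\right) = 14030 \left(- \frac{1}{12}\right) = - \frac{7015}{6}$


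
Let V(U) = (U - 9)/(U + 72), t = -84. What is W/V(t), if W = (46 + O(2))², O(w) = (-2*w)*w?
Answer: 5776/31 ≈ 186.32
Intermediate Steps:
V(U) = (-9 + U)/(72 + U)
O(w) = -2*w²
W = 1444 (W = (46 - 2*2²)² = (46 - 2*4)² = (46 - 8)² = 38² = 1444)
W/V(t) = 1444/(((-9 - 84)/(72 - 84))) = 1444/((-93/(-12))) = 1444/((-1/12*(-93))) = 1444/(31/4) = 1444*(4/31) = 5776/31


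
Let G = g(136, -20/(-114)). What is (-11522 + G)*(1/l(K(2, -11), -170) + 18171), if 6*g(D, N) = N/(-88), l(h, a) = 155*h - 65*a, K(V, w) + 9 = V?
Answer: -3924395895205372/18744165 ≈ -2.0937e+8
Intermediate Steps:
K(V, w) = -9 + V
l(h, a) = -65*a + 155*h
g(D, N) = -N/528 (g(D, N) = (N/(-88))/6 = (N*(-1/88))/6 = (-N/88)/6 = -N/528)
G = -5/15048 (G = -(-5)/(132*(-114)) = -(-5)*(-1)/(132*114) = -1/528*10/57 = -5/15048 ≈ -0.00033227)
(-11522 + G)*(1/l(K(2, -11), -170) + 18171) = (-11522 - 5/15048)*(1/(-65*(-170) + 155*(-9 + 2)) + 18171) = -173383061*(1/(11050 + 155*(-7)) + 18171)/15048 = -173383061*(1/(11050 - 1085) + 18171)/15048 = -173383061*(1/9965 + 18171)/15048 = -173383061/15048*181074016/9965 = -3924395895205372/18744165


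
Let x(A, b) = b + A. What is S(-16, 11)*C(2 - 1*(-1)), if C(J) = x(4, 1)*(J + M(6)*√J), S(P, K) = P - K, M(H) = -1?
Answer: -405 + 135*√3 ≈ -171.17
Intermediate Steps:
x(A, b) = A + b
C(J) = -5*√J + 5*J (C(J) = (4 + 1)*(J - √J) = 5*(J - √J) = -5*√J + 5*J)
S(-16, 11)*C(2 - 1*(-1)) = (-16 - 1*11)*(-5*√(2 - 1*(-1)) + 5*(2 - 1*(-1))) = (-16 - 11)*(-5*√(2 + 1) + 5*(2 + 1)) = -27*(-5*√3 + 5*3) = -27*(-5*√3 + 15) = -27*(15 - 5*√3) = -405 + 135*√3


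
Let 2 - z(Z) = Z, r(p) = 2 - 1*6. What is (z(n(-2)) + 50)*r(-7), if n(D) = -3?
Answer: -220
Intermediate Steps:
r(p) = -4 (r(p) = 2 - 6 = -4)
z(Z) = 2 - Z
(z(n(-2)) + 50)*r(-7) = ((2 - 1*(-3)) + 50)*(-4) = ((2 + 3) + 50)*(-4) = (5 + 50)*(-4) = 55*(-4) = -220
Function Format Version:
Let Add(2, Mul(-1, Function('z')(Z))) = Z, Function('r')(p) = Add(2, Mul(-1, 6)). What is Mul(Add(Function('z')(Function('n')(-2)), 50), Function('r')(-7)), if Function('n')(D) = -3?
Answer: -220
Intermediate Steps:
Function('r')(p) = -4 (Function('r')(p) = Add(2, -6) = -4)
Function('z')(Z) = Add(2, Mul(-1, Z))
Mul(Add(Function('z')(Function('n')(-2)), 50), Function('r')(-7)) = Mul(Add(Add(2, Mul(-1, -3)), 50), -4) = Mul(Add(Add(2, 3), 50), -4) = Mul(Add(5, 50), -4) = Mul(55, -4) = -220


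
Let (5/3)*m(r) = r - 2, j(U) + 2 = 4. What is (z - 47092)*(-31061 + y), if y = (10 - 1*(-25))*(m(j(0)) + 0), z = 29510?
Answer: 546114502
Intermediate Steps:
j(U) = 2 (j(U) = -2 + 4 = 2)
m(r) = -6/5 + 3*r/5 (m(r) = 3*(r - 2)/5 = 3*(-2 + r)/5 = -6/5 + 3*r/5)
y = 0 (y = (10 - 1*(-25))*((-6/5 + (3/5)*2) + 0) = (10 + 25)*((-6/5 + 6/5) + 0) = 35*(0 + 0) = 35*0 = 0)
(z - 47092)*(-31061 + y) = (29510 - 47092)*(-31061 + 0) = -17582*(-31061) = 546114502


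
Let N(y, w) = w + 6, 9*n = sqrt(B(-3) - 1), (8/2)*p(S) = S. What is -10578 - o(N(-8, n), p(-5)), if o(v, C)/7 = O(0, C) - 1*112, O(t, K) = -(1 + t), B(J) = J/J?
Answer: -9787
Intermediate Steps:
B(J) = 1
O(t, K) = -1 - t
p(S) = S/4
n = 0 (n = sqrt(1 - 1)/9 = sqrt(0)/9 = (1/9)*0 = 0)
N(y, w) = 6 + w
o(v, C) = -791 (o(v, C) = 7*((-1 - 1*0) - 1*112) = 7*((-1 + 0) - 112) = 7*(-1 - 112) = 7*(-113) = -791)
-10578 - o(N(-8, n), p(-5)) = -10578 - 1*(-791) = -10578 + 791 = -9787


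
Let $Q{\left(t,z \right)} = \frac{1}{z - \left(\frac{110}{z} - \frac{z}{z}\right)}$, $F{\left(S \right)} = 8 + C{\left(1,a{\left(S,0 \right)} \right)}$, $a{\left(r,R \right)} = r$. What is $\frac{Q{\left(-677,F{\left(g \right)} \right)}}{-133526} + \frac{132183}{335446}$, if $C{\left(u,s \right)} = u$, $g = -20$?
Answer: $\frac{176500182087}{447907625960} \approx 0.39405$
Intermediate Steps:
$F{\left(S \right)} = 9$ ($F{\left(S \right)} = 8 + 1 = 9$)
$Q{\left(t,z \right)} = \frac{1}{1 + z - \frac{110}{z}}$ ($Q{\left(t,z \right)} = \frac{1}{z + \left(- \frac{110}{z} + 1\right)} = \frac{1}{z + \left(1 - \frac{110}{z}\right)} = \frac{1}{1 + z - \frac{110}{z}}$)
$\frac{Q{\left(-677,F{\left(g \right)} \right)}}{-133526} + \frac{132183}{335446} = \frac{9 \frac{1}{-110 + 9 + 9^{2}}}{-133526} + \frac{132183}{335446} = \frac{9}{-110 + 9 + 81} \left(- \frac{1}{133526}\right) + 132183 \cdot \frac{1}{335446} = \frac{9}{-20} \left(- \frac{1}{133526}\right) + \frac{132183}{335446} = 9 \left(- \frac{1}{20}\right) \left(- \frac{1}{133526}\right) + \frac{132183}{335446} = \left(- \frac{9}{20}\right) \left(- \frac{1}{133526}\right) + \frac{132183}{335446} = \frac{9}{2670520} + \frac{132183}{335446} = \frac{176500182087}{447907625960}$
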